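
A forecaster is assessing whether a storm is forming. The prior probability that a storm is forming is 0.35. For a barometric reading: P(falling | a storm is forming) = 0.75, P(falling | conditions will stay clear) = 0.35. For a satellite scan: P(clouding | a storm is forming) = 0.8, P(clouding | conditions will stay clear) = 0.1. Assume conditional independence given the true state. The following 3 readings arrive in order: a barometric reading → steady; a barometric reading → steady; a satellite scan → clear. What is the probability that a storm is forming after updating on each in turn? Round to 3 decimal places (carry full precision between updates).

Each posterior becomes the prior for the next update.
After a barometric reading='steady': P(storm) = 0.25·0.3500 / (0.25·0.3500 + 0.65·0.6500) ≈ 0.1716
After a barometric reading='steady': P(storm) = 0.25·0.1716 / (0.25·0.1716 + 0.65·0.8284) ≈ 0.0738
After a satellite scan='clear': P(storm) = 0.2·0.0738 / (0.2·0.0738 + 0.9·0.9262) ≈ 0.0174

0.017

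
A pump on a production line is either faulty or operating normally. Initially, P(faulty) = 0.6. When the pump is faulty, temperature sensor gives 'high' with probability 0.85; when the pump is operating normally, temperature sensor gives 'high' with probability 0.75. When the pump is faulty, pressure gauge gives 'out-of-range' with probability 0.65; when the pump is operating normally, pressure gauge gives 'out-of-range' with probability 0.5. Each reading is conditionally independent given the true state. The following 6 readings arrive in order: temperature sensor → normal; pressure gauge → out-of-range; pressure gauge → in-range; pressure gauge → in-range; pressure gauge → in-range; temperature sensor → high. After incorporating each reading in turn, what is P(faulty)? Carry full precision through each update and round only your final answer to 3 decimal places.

0.313

After temperature sensor='normal': P(faulty) = 0.15·0.6000 / (0.15·0.6000 + 0.25·0.4000) ≈ 0.4737
After pressure gauge='out-of-range': P(faulty) = 0.65·0.4737 / (0.65·0.4737 + 0.5·0.5263) ≈ 0.5392
After pressure gauge='in-range': P(faulty) = 0.35·0.5392 / (0.35·0.5392 + 0.5·0.4608) ≈ 0.4502
After pressure gauge='in-range': P(faulty) = 0.35·0.4502 / (0.35·0.4502 + 0.5·0.5498) ≈ 0.3644
After pressure gauge='in-range': P(faulty) = 0.35·0.3644 / (0.35·0.3644 + 0.5·0.6356) ≈ 0.2864
After temperature sensor='high': P(faulty) = 0.85·0.2864 / (0.85·0.2864 + 0.75·0.7136) ≈ 0.3126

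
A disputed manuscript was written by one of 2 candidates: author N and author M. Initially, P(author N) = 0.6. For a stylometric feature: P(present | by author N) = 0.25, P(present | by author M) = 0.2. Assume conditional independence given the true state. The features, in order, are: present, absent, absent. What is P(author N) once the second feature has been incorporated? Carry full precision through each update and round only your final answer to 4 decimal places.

0.6374

After 'present': P(author N) = 0.25·0.6000 / (0.25·0.6000 + 0.2·0.4000) ≈ 0.6522
After 'absent': P(author N) = 0.75·0.6522 / (0.75·0.6522 + 0.8·0.3478) ≈ 0.6374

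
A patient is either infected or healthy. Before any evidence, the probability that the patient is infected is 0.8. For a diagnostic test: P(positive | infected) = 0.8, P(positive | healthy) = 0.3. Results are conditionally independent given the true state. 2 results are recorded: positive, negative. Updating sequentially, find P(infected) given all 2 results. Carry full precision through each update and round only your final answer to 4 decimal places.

After 'positive': P(infected) = 0.8·0.8000 / (0.8·0.8000 + 0.3·0.2000) ≈ 0.9143
After 'negative': P(infected) = 0.2·0.9143 / (0.2·0.9143 + 0.7·0.0857) ≈ 0.7529

0.7529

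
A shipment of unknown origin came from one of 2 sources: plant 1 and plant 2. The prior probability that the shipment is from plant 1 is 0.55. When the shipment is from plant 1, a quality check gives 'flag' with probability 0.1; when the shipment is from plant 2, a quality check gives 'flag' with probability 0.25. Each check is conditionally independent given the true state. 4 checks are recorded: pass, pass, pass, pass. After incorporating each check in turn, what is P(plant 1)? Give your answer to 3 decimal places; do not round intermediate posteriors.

After 'pass': P(plant 1) = 0.9·0.5500 / (0.9·0.5500 + 0.75·0.4500) ≈ 0.5946
After 'pass': P(plant 1) = 0.9·0.5946 / (0.9·0.5946 + 0.75·0.4054) ≈ 0.6377
After 'pass': P(plant 1) = 0.9·0.6377 / (0.9·0.6377 + 0.75·0.3623) ≈ 0.6787
After 'pass': P(plant 1) = 0.9·0.6787 / (0.9·0.6787 + 0.75·0.3213) ≈ 0.7171

0.717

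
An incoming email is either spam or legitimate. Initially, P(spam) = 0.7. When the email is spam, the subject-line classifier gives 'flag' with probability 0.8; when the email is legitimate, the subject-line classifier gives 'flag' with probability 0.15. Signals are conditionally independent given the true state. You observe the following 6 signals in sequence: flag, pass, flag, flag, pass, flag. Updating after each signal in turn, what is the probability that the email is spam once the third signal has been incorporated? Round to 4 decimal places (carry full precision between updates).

0.9398

Apply Bayes' rule sequentially, carrying P(spam) forward.
After 'flag': P(spam) = 0.8·0.7000 / (0.8·0.7000 + 0.15·0.3000) ≈ 0.9256
After 'pass': P(spam) = 0.2·0.9256 / (0.2·0.9256 + 0.85·0.0744) ≈ 0.7454
After 'flag': P(spam) = 0.8·0.7454 / (0.8·0.7454 + 0.15·0.2546) ≈ 0.9398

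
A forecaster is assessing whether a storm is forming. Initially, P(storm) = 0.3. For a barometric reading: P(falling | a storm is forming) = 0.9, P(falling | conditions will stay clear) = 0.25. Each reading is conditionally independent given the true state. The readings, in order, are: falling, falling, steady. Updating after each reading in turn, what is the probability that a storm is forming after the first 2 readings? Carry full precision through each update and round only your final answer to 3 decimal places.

After 'falling': P(storm) = 0.9·0.3000 / (0.9·0.3000 + 0.25·0.7000) ≈ 0.6067
After 'falling': P(storm) = 0.9·0.6067 / (0.9·0.6067 + 0.25·0.3933) ≈ 0.8474

0.847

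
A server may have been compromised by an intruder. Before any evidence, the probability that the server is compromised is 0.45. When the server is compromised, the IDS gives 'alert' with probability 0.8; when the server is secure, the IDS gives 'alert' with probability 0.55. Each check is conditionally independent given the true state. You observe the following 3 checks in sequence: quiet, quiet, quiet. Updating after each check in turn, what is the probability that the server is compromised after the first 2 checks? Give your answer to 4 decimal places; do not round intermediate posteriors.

After 'quiet': P(compromised) = 0.2·0.4500 / (0.2·0.4500 + 0.45·0.5500) ≈ 0.2667
After 'quiet': P(compromised) = 0.2·0.2667 / (0.2·0.2667 + 0.45·0.7333) ≈ 0.1391

0.1391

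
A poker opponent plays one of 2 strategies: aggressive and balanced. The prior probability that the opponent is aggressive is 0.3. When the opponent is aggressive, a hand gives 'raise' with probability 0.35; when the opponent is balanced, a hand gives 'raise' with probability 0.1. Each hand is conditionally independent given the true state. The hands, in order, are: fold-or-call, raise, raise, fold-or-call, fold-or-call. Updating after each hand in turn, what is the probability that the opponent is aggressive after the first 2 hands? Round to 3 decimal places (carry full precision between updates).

After 'fold-or-call': P(aggressive) = 0.65·0.3000 / (0.65·0.3000 + 0.9·0.7000) ≈ 0.2364
After 'raise': P(aggressive) = 0.35·0.2364 / (0.35·0.2364 + 0.1·0.7636) ≈ 0.5200

0.520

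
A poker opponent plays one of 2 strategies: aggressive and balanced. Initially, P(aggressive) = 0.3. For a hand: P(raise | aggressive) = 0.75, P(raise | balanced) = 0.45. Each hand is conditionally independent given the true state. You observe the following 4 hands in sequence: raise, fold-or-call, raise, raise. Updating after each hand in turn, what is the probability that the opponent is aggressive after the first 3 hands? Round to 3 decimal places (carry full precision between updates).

Apply Bayes' rule sequentially, carrying P(aggressive) forward.
After 'raise': P(aggressive) = 0.75·0.3000 / (0.75·0.3000 + 0.45·0.7000) ≈ 0.4167
After 'fold-or-call': P(aggressive) = 0.25·0.4167 / (0.25·0.4167 + 0.55·0.5833) ≈ 0.2451
After 'raise': P(aggressive) = 0.75·0.2451 / (0.75·0.2451 + 0.45·0.7549) ≈ 0.3511

0.351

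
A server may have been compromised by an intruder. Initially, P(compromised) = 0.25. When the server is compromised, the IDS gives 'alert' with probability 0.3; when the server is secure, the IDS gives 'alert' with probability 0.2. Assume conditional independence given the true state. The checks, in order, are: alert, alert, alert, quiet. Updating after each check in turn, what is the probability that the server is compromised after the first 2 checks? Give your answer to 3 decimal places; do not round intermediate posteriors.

0.429

After 'alert': P(compromised) = 0.3·0.2500 / (0.3·0.2500 + 0.2·0.7500) ≈ 0.3333
After 'alert': P(compromised) = 0.3·0.3333 / (0.3·0.3333 + 0.2·0.6667) ≈ 0.4286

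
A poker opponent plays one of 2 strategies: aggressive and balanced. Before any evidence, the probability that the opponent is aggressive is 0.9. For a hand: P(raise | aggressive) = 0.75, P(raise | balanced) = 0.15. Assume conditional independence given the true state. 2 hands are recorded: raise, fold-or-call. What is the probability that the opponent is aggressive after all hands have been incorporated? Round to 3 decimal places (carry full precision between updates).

0.930

After 'raise': P(aggressive) = 0.75·0.9000 / (0.75·0.9000 + 0.15·0.1000) ≈ 0.9783
After 'fold-or-call': P(aggressive) = 0.25·0.9783 / (0.25·0.9783 + 0.85·0.0217) ≈ 0.9298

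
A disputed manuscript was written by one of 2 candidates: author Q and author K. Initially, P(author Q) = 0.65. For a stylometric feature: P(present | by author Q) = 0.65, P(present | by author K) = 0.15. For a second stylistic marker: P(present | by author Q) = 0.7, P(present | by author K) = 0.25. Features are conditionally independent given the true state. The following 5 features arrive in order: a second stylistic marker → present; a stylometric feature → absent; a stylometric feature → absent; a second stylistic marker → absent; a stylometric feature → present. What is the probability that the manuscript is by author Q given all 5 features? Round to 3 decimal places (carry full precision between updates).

0.604

After a second stylistic marker='present': P(author Q) = 0.7·0.6500 / (0.7·0.6500 + 0.25·0.3500) ≈ 0.8387
After a stylometric feature='absent': P(author Q) = 0.35·0.8387 / (0.35·0.8387 + 0.85·0.1613) ≈ 0.6816
After a stylometric feature='absent': P(author Q) = 0.35·0.6816 / (0.35·0.6816 + 0.85·0.3184) ≈ 0.4686
After a second stylistic marker='absent': P(author Q) = 0.3·0.4686 / (0.3·0.4686 + 0.75·0.5314) ≈ 0.2607
After a stylometric feature='present': P(author Q) = 0.65·0.2607 / (0.65·0.2607 + 0.15·0.7393) ≈ 0.6045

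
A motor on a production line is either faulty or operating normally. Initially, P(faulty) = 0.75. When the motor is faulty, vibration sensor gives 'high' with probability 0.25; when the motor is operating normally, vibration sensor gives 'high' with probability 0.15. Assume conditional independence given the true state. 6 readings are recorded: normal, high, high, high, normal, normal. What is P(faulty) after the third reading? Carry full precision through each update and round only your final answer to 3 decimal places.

0.880

After 'normal': P(faulty) = 0.75·0.7500 / (0.75·0.7500 + 0.85·0.2500) ≈ 0.7258
After 'high': P(faulty) = 0.25·0.7258 / (0.25·0.7258 + 0.15·0.2742) ≈ 0.8152
After 'high': P(faulty) = 0.25·0.8152 / (0.25·0.8152 + 0.15·0.1848) ≈ 0.8803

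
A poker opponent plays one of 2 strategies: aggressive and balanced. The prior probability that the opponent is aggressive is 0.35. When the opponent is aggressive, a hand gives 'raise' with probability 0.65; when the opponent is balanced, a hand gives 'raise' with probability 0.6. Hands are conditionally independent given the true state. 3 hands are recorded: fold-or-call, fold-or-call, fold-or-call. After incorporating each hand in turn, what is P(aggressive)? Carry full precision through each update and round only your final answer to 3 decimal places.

0.265

After 'fold-or-call': P(aggressive) = 0.35·0.3500 / (0.35·0.3500 + 0.4·0.6500) ≈ 0.3203
After 'fold-or-call': P(aggressive) = 0.35·0.3203 / (0.35·0.3203 + 0.4·0.6797) ≈ 0.2919
After 'fold-or-call': P(aggressive) = 0.35·0.2919 / (0.35·0.2919 + 0.4·0.7081) ≈ 0.2651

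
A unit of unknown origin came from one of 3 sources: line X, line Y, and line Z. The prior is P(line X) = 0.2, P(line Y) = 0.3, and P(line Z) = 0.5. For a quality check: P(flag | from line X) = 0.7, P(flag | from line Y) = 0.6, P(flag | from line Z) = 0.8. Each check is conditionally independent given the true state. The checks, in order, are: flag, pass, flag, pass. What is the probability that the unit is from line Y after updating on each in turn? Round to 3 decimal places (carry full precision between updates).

After 'flag': normaliser = 0.7·0.2000 + 0.6·0.3000 + 0.8·0.5000; P(line X) ≈ 0.1944, P(line Y) ≈ 0.2500, P(line Z) ≈ 0.5556
After 'pass': normaliser = 0.3·0.1944 + 0.4·0.2500 + 0.2·0.5556; P(line X) ≈ 0.2165, P(line Y) ≈ 0.3711, P(line Z) ≈ 0.4124
After 'flag': normaliser = 0.7·0.2165 + 0.6·0.3711 + 0.8·0.4124; P(line X) ≈ 0.2152, P(line Y) ≈ 0.3163, P(line Z) ≈ 0.4685
After 'pass': normaliser = 0.3·0.2152 + 0.4·0.3163 + 0.2·0.4685; P(line X) ≈ 0.2267, P(line Y) ≈ 0.4442, P(line Z) ≈ 0.3290

0.444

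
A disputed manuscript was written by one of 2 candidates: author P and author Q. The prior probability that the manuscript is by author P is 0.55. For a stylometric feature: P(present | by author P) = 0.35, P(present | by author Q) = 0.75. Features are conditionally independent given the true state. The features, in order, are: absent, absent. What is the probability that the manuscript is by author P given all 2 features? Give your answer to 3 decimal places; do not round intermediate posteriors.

0.892

After 'absent': P(author P) = 0.65·0.5500 / (0.65·0.5500 + 0.25·0.4500) ≈ 0.7606
After 'absent': P(author P) = 0.65·0.7606 / (0.65·0.7606 + 0.25·0.2394) ≈ 0.8920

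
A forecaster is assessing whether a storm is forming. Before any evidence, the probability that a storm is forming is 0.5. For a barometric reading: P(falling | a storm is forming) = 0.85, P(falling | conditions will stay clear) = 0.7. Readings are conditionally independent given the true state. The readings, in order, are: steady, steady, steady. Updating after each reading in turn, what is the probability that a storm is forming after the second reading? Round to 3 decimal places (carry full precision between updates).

0.200

Each posterior becomes the prior for the next update.
After 'steady': P(storm) = 0.15·0.5000 / (0.15·0.5000 + 0.3·0.5000) ≈ 0.3333
After 'steady': P(storm) = 0.15·0.3333 / (0.15·0.3333 + 0.3·0.6667) ≈ 0.2000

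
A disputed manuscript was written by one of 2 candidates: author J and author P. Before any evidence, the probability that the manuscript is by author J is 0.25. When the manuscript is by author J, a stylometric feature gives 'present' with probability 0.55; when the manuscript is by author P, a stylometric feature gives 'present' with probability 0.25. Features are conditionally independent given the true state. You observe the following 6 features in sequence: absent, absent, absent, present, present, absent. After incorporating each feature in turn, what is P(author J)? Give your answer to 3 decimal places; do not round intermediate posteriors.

After 'absent': P(author J) = 0.45·0.2500 / (0.45·0.2500 + 0.75·0.7500) ≈ 0.1667
After 'absent': P(author J) = 0.45·0.1667 / (0.45·0.1667 + 0.75·0.8333) ≈ 0.1071
After 'absent': P(author J) = 0.45·0.1071 / (0.45·0.1071 + 0.75·0.8929) ≈ 0.0672
After 'present': P(author J) = 0.55·0.0672 / (0.55·0.0672 + 0.25·0.9328) ≈ 0.1367
After 'present': P(author J) = 0.55·0.1367 / (0.55·0.1367 + 0.25·0.8633) ≈ 0.2584
After 'absent': P(author J) = 0.45·0.2584 / (0.45·0.2584 + 0.75·0.7416) ≈ 0.1729

0.173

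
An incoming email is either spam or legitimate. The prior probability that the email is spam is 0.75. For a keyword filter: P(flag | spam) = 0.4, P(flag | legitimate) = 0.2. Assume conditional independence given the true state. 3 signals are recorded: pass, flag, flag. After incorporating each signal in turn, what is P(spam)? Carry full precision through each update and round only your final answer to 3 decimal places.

After 'pass': P(spam) = 0.6·0.7500 / (0.6·0.7500 + 0.8·0.2500) ≈ 0.6923
After 'flag': P(spam) = 0.4·0.6923 / (0.4·0.6923 + 0.2·0.3077) ≈ 0.8182
After 'flag': P(spam) = 0.4·0.8182 / (0.4·0.8182 + 0.2·0.1818) ≈ 0.9000

0.900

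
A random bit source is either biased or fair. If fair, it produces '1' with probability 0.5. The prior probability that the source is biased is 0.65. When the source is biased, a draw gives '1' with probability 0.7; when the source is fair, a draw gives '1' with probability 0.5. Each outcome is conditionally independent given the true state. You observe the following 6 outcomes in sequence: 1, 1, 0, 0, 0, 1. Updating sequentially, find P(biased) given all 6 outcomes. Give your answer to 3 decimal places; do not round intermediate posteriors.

0.524

Each posterior becomes the prior for the next update.
After '1': P(biased) = 0.7·0.6500 / (0.7·0.6500 + 0.5·0.3500) ≈ 0.7222
After '1': P(biased) = 0.7·0.7222 / (0.7·0.7222 + 0.5·0.2778) ≈ 0.7845
After '0': P(biased) = 0.3·0.7845 / (0.3·0.7845 + 0.5·0.2155) ≈ 0.6859
After '0': P(biased) = 0.3·0.6859 / (0.3·0.6859 + 0.5·0.3141) ≈ 0.5672
After '0': P(biased) = 0.3·0.5672 / (0.3·0.5672 + 0.5·0.4328) ≈ 0.4402
After '1': P(biased) = 0.7·0.4402 / (0.7·0.4402 + 0.5·0.5598) ≈ 0.5240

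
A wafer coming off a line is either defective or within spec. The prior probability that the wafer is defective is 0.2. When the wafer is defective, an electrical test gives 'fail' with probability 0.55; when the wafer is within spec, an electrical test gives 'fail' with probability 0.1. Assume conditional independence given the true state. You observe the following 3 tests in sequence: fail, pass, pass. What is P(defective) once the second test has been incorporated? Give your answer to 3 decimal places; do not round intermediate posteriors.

After 'fail': P(defective) = 0.55·0.2000 / (0.55·0.2000 + 0.1·0.8000) ≈ 0.5789
After 'pass': P(defective) = 0.45·0.5789 / (0.45·0.5789 + 0.9·0.4211) ≈ 0.4074

0.407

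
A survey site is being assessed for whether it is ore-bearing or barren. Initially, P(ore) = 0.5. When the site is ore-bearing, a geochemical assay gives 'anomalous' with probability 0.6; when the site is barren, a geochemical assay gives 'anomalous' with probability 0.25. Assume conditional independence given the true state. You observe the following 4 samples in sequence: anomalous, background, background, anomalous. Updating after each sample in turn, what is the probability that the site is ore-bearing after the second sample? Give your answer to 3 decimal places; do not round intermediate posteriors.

0.561

After 'anomalous': P(ore) = 0.6·0.5000 / (0.6·0.5000 + 0.25·0.5000) ≈ 0.7059
After 'background': P(ore) = 0.4·0.7059 / (0.4·0.7059 + 0.75·0.2941) ≈ 0.5614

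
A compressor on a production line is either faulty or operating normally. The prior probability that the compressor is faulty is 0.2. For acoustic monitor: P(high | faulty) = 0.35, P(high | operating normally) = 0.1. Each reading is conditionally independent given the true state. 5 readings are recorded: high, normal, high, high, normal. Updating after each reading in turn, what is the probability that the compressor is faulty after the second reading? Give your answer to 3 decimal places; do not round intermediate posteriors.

After 'high': P(faulty) = 0.35·0.2000 / (0.35·0.2000 + 0.1·0.8000) ≈ 0.4667
After 'normal': P(faulty) = 0.65·0.4667 / (0.65·0.4667 + 0.9·0.5333) ≈ 0.3872

0.387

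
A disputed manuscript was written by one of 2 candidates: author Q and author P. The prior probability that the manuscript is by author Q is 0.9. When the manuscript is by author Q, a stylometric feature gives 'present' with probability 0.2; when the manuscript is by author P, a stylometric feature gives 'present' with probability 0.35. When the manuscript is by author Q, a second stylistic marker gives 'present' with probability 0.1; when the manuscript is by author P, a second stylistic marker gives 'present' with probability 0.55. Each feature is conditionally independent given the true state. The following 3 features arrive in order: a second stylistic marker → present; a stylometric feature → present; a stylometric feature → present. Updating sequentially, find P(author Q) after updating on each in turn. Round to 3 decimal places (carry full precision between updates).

0.348

Each posterior becomes the prior for the next update.
After a second stylistic marker='present': P(author Q) = 0.1·0.9000 / (0.1·0.9000 + 0.55·0.1000) ≈ 0.6207
After a stylometric feature='present': P(author Q) = 0.2·0.6207 / (0.2·0.6207 + 0.35·0.3793) ≈ 0.4832
After a stylometric feature='present': P(author Q) = 0.2·0.4832 / (0.2·0.4832 + 0.35·0.5168) ≈ 0.3482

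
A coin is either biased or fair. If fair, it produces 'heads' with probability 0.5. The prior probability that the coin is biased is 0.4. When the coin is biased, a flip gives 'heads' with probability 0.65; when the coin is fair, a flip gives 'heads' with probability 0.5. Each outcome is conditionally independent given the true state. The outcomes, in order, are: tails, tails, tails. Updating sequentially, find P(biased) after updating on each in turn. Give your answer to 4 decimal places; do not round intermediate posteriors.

0.1861

After 'tails': P(biased) = 0.35·0.4000 / (0.35·0.4000 + 0.5·0.6000) ≈ 0.3182
After 'tails': P(biased) = 0.35·0.3182 / (0.35·0.3182 + 0.5·0.6818) ≈ 0.2462
After 'tails': P(biased) = 0.35·0.2462 / (0.35·0.2462 + 0.5·0.7538) ≈ 0.1861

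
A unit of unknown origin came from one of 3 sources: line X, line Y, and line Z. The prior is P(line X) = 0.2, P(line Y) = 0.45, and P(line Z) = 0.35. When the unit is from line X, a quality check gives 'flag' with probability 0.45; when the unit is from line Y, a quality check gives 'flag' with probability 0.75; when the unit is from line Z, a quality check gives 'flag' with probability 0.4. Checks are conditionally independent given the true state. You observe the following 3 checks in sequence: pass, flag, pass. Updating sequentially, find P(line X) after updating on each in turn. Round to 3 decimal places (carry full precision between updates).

After 'pass': normaliser = 0.55·0.2000 + 0.25·0.4500 + 0.6·0.3500; P(line X) ≈ 0.2543, P(line Y) ≈ 0.2601, P(line Z) ≈ 0.4855
After 'flag': normaliser = 0.45·0.2543 + 0.75·0.2601 + 0.4·0.4855; P(line X) ≈ 0.2272, P(line Y) ≈ 0.3873, P(line Z) ≈ 0.3855
After 'pass': normaliser = 0.55·0.2272 + 0.25·0.3873 + 0.6·0.3855; P(line X) ≈ 0.2758, P(line Y) ≈ 0.2137, P(line Z) ≈ 0.5105

0.276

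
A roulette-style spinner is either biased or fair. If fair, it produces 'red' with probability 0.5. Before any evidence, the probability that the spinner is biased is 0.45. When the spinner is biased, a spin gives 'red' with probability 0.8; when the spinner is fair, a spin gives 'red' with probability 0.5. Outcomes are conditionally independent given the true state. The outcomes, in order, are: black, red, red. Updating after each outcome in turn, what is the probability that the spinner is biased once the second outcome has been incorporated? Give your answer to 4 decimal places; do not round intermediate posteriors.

Each posterior becomes the prior for the next update.
After 'black': P(biased) = 0.2·0.4500 / (0.2·0.4500 + 0.5·0.5500) ≈ 0.2466
After 'red': P(biased) = 0.8·0.2466 / (0.8·0.2466 + 0.5·0.7534) ≈ 0.3437

0.3437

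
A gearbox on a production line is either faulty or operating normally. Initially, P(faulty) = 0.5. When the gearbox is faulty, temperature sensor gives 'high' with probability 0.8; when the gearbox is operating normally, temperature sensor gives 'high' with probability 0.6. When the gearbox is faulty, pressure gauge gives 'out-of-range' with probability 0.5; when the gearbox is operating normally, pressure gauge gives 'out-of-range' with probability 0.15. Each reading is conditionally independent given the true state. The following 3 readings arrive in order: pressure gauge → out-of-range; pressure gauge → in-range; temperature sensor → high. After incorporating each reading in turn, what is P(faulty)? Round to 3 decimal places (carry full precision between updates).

After pressure gauge='out-of-range': P(faulty) = 0.5·0.5000 / (0.5·0.5000 + 0.15·0.5000) ≈ 0.7692
After pressure gauge='in-range': P(faulty) = 0.5·0.7692 / (0.5·0.7692 + 0.85·0.2308) ≈ 0.6623
After temperature sensor='high': P(faulty) = 0.8·0.6623 / (0.8·0.6623 + 0.6·0.3377) ≈ 0.7233

0.723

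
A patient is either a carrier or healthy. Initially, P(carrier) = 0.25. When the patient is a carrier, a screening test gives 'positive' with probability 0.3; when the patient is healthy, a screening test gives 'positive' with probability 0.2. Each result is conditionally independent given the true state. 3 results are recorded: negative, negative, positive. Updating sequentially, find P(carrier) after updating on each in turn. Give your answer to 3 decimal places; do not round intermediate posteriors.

0.277

After 'negative': P(carrier) = 0.7·0.2500 / (0.7·0.2500 + 0.8·0.7500) ≈ 0.2258
After 'negative': P(carrier) = 0.7·0.2258 / (0.7·0.2258 + 0.8·0.7742) ≈ 0.2033
After 'positive': P(carrier) = 0.3·0.2033 / (0.3·0.2033 + 0.2·0.7967) ≈ 0.2768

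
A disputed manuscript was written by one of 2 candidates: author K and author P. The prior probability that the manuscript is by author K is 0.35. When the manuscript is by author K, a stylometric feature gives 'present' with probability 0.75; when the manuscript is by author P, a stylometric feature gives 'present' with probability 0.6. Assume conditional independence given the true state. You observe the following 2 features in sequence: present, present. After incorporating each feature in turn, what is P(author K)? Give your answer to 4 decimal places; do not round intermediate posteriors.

After 'present': P(author K) = 0.75·0.3500 / (0.75·0.3500 + 0.6·0.6500) ≈ 0.4023
After 'present': P(author K) = 0.75·0.4023 / (0.75·0.4023 + 0.6·0.5977) ≈ 0.4569

0.4569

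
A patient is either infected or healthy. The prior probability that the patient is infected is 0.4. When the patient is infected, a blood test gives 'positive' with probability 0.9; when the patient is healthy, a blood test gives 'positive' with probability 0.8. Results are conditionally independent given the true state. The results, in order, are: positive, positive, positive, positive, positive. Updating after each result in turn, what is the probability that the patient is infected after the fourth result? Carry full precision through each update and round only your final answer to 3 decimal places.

After 'positive': P(infected) = 0.9·0.4000 / (0.9·0.4000 + 0.8·0.6000) ≈ 0.4286
After 'positive': P(infected) = 0.9·0.4286 / (0.9·0.4286 + 0.8·0.5714) ≈ 0.4576
After 'positive': P(infected) = 0.9·0.4576 / (0.9·0.4576 + 0.8·0.5424) ≈ 0.4870
After 'positive': P(infected) = 0.9·0.4870 / (0.9·0.4870 + 0.8·0.5130) ≈ 0.5164

0.516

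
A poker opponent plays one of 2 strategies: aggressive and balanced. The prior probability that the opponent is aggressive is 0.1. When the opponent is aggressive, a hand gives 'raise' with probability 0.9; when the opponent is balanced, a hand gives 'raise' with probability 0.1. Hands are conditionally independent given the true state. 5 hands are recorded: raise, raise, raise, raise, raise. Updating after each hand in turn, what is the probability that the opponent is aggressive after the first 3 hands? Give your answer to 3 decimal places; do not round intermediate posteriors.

Apply Bayes' rule sequentially, carrying P(aggressive) forward.
After 'raise': P(aggressive) = 0.9·0.1000 / (0.9·0.1000 + 0.1·0.9000) ≈ 0.5000
After 'raise': P(aggressive) = 0.9·0.5000 / (0.9·0.5000 + 0.1·0.5000) ≈ 0.9000
After 'raise': P(aggressive) = 0.9·0.9000 / (0.9·0.9000 + 0.1·0.1000) ≈ 0.9878

0.988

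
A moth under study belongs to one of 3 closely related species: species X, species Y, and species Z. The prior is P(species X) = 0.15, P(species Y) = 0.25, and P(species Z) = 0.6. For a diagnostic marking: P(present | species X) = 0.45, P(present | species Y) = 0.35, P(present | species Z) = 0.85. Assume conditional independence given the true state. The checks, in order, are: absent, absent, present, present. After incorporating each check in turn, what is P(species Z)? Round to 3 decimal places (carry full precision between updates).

After 'absent': normaliser = 0.55·0.1500 + 0.65·0.2500 + 0.15·0.6000; P(species X) ≈ 0.2463, P(species Y) ≈ 0.4851, P(species Z) ≈ 0.2687
After 'absent': normaliser = 0.55·0.2463 + 0.65·0.4851 + 0.15·0.2687; P(species X) ≈ 0.2758, P(species Y) ≈ 0.6421, P(species Z) ≈ 0.0821
After 'present': normaliser = 0.45·0.2758 + 0.35·0.6421 + 0.85·0.0821; P(species X) ≈ 0.2965, P(species Y) ≈ 0.5368, P(species Z) ≈ 0.1666
After 'present': normaliser = 0.45·0.2965 + 0.35·0.5368 + 0.85·0.1666; P(species X) ≈ 0.2882, P(species Y) ≈ 0.4059, P(species Z) ≈ 0.3059

0.306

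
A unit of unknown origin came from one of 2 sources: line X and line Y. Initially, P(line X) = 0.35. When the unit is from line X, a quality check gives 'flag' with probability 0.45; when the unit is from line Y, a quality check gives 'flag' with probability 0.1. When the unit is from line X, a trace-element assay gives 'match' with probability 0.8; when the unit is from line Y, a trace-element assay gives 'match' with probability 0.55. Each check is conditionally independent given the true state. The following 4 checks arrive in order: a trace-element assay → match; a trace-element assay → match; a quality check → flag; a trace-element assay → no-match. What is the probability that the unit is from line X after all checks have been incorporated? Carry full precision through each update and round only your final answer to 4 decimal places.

Apply Bayes' rule sequentially, carrying P(line X) forward.
After a trace-element assay='match': P(line X) = 0.8·0.3500 / (0.8·0.3500 + 0.55·0.6500) ≈ 0.4392
After a trace-element assay='match': P(line X) = 0.8·0.4392 / (0.8·0.4392 + 0.55·0.5608) ≈ 0.5325
After a quality check='flag': P(line X) = 0.45·0.5325 / (0.45·0.5325 + 0.1·0.4675) ≈ 0.8368
After a trace-element assay='no-match': P(line X) = 0.2·0.8368 / (0.2·0.8368 + 0.45·0.1632) ≈ 0.6950

0.6950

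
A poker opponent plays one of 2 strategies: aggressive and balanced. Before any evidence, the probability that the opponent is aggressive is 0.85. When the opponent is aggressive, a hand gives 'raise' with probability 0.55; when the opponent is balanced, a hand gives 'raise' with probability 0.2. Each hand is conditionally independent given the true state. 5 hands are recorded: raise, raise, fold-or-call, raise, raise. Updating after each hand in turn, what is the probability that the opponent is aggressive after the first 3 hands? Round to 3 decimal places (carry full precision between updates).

Each posterior becomes the prior for the next update.
After 'raise': P(aggressive) = 0.55·0.8500 / (0.55·0.8500 + 0.2·0.1500) ≈ 0.9397
After 'raise': P(aggressive) = 0.55·0.9397 / (0.55·0.9397 + 0.2·0.0603) ≈ 0.9772
After 'fold-or-call': P(aggressive) = 0.45·0.9772 / (0.45·0.9772 + 0.8·0.0228) ≈ 0.9602

0.960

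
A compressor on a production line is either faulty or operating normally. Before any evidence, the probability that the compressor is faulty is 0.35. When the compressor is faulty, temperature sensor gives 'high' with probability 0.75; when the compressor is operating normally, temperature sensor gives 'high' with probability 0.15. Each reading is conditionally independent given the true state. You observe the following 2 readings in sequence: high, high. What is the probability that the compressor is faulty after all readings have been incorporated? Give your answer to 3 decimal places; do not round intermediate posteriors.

After 'high': P(faulty) = 0.75·0.3500 / (0.75·0.3500 + 0.15·0.6500) ≈ 0.7292
After 'high': P(faulty) = 0.75·0.7292 / (0.75·0.7292 + 0.15·0.2708) ≈ 0.9309

0.931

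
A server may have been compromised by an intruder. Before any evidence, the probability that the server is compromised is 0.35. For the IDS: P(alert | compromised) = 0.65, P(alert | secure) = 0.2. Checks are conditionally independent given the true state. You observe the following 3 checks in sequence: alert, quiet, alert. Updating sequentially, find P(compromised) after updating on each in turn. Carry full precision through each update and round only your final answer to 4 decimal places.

After 'alert': P(compromised) = 0.65·0.3500 / (0.65·0.3500 + 0.2·0.6500) ≈ 0.6364
After 'quiet': P(compromised) = 0.35·0.6364 / (0.35·0.6364 + 0.8·0.3636) ≈ 0.4336
After 'alert': P(compromised) = 0.65·0.4336 / (0.65·0.4336 + 0.2·0.5664) ≈ 0.7133

0.7133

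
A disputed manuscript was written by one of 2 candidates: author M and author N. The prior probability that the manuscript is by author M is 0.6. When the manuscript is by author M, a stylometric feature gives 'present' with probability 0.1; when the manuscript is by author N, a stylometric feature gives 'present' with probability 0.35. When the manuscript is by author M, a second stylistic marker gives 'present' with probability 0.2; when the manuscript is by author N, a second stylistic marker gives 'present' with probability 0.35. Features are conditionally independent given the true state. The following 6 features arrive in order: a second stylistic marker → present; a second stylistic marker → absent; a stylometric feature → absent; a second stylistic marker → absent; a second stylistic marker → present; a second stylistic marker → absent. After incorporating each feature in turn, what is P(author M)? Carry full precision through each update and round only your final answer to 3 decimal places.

After a second stylistic marker='present': P(author M) = 0.2·0.6000 / (0.2·0.6000 + 0.35·0.4000) ≈ 0.4615
After a second stylistic marker='absent': P(author M) = 0.8·0.4615 / (0.8·0.4615 + 0.65·0.5385) ≈ 0.5134
After a stylometric feature='absent': P(author M) = 0.9·0.5134 / (0.9·0.5134 + 0.65·0.4866) ≈ 0.5936
After a second stylistic marker='absent': P(author M) = 0.8·0.5936 / (0.8·0.5936 + 0.65·0.4064) ≈ 0.6426
After a second stylistic marker='present': P(author M) = 0.2·0.6426 / (0.2·0.6426 + 0.35·0.3574) ≈ 0.5067
After a second stylistic marker='absent': P(author M) = 0.8·0.5067 / (0.8·0.5067 + 0.65·0.4933) ≈ 0.5584

0.558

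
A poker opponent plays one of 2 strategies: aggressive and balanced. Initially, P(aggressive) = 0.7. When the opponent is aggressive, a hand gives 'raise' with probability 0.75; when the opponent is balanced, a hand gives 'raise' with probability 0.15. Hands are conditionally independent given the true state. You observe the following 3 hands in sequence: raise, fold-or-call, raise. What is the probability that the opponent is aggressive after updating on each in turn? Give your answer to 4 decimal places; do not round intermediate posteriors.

After 'raise': P(aggressive) = 0.75·0.7000 / (0.75·0.7000 + 0.15·0.3000) ≈ 0.9211
After 'fold-or-call': P(aggressive) = 0.25·0.9211 / (0.25·0.9211 + 0.85·0.0789) ≈ 0.7743
After 'raise': P(aggressive) = 0.75·0.7743 / (0.75·0.7743 + 0.15·0.2257) ≈ 0.9449

0.9449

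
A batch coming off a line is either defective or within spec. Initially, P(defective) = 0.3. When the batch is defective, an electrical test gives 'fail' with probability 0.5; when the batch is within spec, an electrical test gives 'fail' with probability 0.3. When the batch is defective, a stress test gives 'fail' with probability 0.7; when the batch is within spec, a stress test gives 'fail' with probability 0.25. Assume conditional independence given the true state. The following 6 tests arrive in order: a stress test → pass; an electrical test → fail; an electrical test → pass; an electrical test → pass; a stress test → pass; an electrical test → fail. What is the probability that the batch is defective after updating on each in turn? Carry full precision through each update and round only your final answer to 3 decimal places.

0.089

Each posterior becomes the prior for the next update.
After a stress test='pass': P(defective) = 0.3·0.3000 / (0.3·0.3000 + 0.75·0.7000) ≈ 0.1463
After an electrical test='fail': P(defective) = 0.5·0.1463 / (0.5·0.1463 + 0.3·0.8537) ≈ 0.2222
After an electrical test='pass': P(defective) = 0.5·0.2222 / (0.5·0.2222 + 0.7·0.7778) ≈ 0.1695
After an electrical test='pass': P(defective) = 0.5·0.1695 / (0.5·0.1695 + 0.7·0.8305) ≈ 0.1272
After a stress test='pass': P(defective) = 0.3·0.1272 / (0.3·0.1272 + 0.75·0.8728) ≈ 0.0551
After an electrical test='fail': P(defective) = 0.5·0.0551 / (0.5·0.0551 + 0.3·0.9449) ≈ 0.0886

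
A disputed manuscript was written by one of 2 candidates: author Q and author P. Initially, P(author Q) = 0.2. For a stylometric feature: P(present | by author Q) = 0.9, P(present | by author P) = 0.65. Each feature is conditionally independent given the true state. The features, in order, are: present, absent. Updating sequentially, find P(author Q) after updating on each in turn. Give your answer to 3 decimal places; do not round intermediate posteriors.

0.090

After 'present': P(author Q) = 0.9·0.2000 / (0.9·0.2000 + 0.65·0.8000) ≈ 0.2571
After 'absent': P(author Q) = 0.1·0.2571 / (0.1·0.2571 + 0.35·0.7429) ≈ 0.0900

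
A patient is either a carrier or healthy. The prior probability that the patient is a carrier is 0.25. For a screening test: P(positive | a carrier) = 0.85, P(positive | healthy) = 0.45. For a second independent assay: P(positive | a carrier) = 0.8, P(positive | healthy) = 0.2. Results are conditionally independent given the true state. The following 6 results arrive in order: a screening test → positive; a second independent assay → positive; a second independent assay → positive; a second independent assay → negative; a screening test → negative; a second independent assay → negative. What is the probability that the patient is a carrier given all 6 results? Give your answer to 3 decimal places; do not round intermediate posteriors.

0.147

After a screening test='positive': P(carrier) = 0.85·0.2500 / (0.85·0.2500 + 0.45·0.7500) ≈ 0.3864
After a second independent assay='positive': P(carrier) = 0.8·0.3864 / (0.8·0.3864 + 0.2·0.6136) ≈ 0.7158
After a second independent assay='positive': P(carrier) = 0.8·0.7158 / (0.8·0.7158 + 0.2·0.2842) ≈ 0.9097
After a second independent assay='negative': P(carrier) = 0.2·0.9097 / (0.2·0.9097 + 0.8·0.0903) ≈ 0.7158
After a screening test='negative': P(carrier) = 0.15·0.7158 / (0.15·0.7158 + 0.55·0.2842) ≈ 0.4072
After a second independent assay='negative': P(carrier) = 0.2·0.4072 / (0.2·0.4072 + 0.8·0.5928) ≈ 0.1466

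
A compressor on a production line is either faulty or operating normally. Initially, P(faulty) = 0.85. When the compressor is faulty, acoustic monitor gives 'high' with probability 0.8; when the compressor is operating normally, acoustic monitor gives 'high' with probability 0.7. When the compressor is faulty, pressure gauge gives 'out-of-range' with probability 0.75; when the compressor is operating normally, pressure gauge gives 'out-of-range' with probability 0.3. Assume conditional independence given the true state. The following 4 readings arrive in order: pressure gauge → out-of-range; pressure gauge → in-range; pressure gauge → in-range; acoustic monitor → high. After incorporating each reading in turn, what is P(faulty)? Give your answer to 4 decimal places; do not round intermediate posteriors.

After pressure gauge='out-of-range': P(faulty) = 0.75·0.8500 / (0.75·0.8500 + 0.3·0.1500) ≈ 0.9341
After pressure gauge='in-range': P(faulty) = 0.25·0.9341 / (0.25·0.9341 + 0.7·0.0659) ≈ 0.8350
After pressure gauge='in-range': P(faulty) = 0.25·0.8350 / (0.25·0.8350 + 0.7·0.1650) ≈ 0.6437
After acoustic monitor='high': P(faulty) = 0.8·0.6437 / (0.8·0.6437 + 0.7·0.3563) ≈ 0.6737

0.6737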